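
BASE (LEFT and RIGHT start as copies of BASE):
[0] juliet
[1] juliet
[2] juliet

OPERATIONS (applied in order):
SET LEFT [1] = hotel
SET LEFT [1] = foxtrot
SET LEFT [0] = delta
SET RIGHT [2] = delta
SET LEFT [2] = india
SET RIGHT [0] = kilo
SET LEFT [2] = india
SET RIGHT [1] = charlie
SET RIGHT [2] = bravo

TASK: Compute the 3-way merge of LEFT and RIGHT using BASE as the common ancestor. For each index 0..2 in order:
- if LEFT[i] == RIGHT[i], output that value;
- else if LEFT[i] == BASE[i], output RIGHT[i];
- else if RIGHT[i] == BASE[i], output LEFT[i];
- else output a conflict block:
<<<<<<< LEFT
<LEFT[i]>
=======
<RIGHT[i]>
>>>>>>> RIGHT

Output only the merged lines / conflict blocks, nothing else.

Final LEFT:  [delta, foxtrot, india]
Final RIGHT: [kilo, charlie, bravo]
i=0: BASE=juliet L=delta R=kilo all differ -> CONFLICT
i=1: BASE=juliet L=foxtrot R=charlie all differ -> CONFLICT
i=2: BASE=juliet L=india R=bravo all differ -> CONFLICT

Answer: <<<<<<< LEFT
delta
=======
kilo
>>>>>>> RIGHT
<<<<<<< LEFT
foxtrot
=======
charlie
>>>>>>> RIGHT
<<<<<<< LEFT
india
=======
bravo
>>>>>>> RIGHT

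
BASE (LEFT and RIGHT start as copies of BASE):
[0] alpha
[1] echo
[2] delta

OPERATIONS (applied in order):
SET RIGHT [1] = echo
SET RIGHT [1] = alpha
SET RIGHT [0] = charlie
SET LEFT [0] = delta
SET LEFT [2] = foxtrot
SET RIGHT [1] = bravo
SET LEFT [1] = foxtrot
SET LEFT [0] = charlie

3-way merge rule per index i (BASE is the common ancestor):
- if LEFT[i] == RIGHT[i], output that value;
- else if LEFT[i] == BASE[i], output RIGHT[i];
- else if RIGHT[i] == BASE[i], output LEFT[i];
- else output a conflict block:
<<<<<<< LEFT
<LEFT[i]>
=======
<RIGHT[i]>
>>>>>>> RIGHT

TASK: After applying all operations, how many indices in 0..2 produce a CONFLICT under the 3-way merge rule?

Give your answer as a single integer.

Final LEFT:  [charlie, foxtrot, foxtrot]
Final RIGHT: [charlie, bravo, delta]
i=0: L=charlie R=charlie -> agree -> charlie
i=1: BASE=echo L=foxtrot R=bravo all differ -> CONFLICT
i=2: L=foxtrot, R=delta=BASE -> take LEFT -> foxtrot
Conflict count: 1

Answer: 1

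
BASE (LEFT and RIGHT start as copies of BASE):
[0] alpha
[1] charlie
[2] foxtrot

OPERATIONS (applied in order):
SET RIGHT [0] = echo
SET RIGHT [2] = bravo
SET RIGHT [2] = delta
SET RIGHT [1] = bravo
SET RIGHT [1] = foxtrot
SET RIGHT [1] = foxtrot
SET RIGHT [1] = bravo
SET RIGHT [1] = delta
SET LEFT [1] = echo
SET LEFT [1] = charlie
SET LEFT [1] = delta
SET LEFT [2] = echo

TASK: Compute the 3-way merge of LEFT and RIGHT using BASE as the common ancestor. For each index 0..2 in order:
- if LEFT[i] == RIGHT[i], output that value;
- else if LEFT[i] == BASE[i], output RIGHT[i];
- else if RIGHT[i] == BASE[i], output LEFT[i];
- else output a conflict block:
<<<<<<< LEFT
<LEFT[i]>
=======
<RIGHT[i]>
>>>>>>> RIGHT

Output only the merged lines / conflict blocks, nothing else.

Final LEFT:  [alpha, delta, echo]
Final RIGHT: [echo, delta, delta]
i=0: L=alpha=BASE, R=echo -> take RIGHT -> echo
i=1: L=delta R=delta -> agree -> delta
i=2: BASE=foxtrot L=echo R=delta all differ -> CONFLICT

Answer: echo
delta
<<<<<<< LEFT
echo
=======
delta
>>>>>>> RIGHT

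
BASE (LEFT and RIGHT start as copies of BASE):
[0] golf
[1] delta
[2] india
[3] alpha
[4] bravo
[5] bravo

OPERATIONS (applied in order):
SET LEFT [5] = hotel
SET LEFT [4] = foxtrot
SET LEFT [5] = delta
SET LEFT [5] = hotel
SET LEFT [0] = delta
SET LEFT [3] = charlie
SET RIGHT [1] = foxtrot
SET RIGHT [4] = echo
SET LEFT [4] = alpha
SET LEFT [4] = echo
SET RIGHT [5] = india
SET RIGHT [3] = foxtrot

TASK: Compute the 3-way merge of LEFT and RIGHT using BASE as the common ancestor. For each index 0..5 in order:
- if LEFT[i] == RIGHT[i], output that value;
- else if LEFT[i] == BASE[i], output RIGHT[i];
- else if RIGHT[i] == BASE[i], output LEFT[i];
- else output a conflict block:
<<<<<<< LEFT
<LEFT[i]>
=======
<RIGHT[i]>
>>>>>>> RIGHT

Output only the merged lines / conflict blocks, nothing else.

Final LEFT:  [delta, delta, india, charlie, echo, hotel]
Final RIGHT: [golf, foxtrot, india, foxtrot, echo, india]
i=0: L=delta, R=golf=BASE -> take LEFT -> delta
i=1: L=delta=BASE, R=foxtrot -> take RIGHT -> foxtrot
i=2: L=india R=india -> agree -> india
i=3: BASE=alpha L=charlie R=foxtrot all differ -> CONFLICT
i=4: L=echo R=echo -> agree -> echo
i=5: BASE=bravo L=hotel R=india all differ -> CONFLICT

Answer: delta
foxtrot
india
<<<<<<< LEFT
charlie
=======
foxtrot
>>>>>>> RIGHT
echo
<<<<<<< LEFT
hotel
=======
india
>>>>>>> RIGHT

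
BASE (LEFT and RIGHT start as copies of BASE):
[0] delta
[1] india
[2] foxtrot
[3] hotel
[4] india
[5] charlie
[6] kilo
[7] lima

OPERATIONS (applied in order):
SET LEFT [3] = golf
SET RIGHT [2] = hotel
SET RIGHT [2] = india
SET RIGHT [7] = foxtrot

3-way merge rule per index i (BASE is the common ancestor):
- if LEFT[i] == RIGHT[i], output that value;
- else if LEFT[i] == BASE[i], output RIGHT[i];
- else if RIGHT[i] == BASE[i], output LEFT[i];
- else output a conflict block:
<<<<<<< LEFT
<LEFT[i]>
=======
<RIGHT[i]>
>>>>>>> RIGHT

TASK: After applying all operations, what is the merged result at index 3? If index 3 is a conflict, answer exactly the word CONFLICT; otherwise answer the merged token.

Answer: golf

Derivation:
Final LEFT:  [delta, india, foxtrot, golf, india, charlie, kilo, lima]
Final RIGHT: [delta, india, india, hotel, india, charlie, kilo, foxtrot]
i=0: L=delta R=delta -> agree -> delta
i=1: L=india R=india -> agree -> india
i=2: L=foxtrot=BASE, R=india -> take RIGHT -> india
i=3: L=golf, R=hotel=BASE -> take LEFT -> golf
i=4: L=india R=india -> agree -> india
i=5: L=charlie R=charlie -> agree -> charlie
i=6: L=kilo R=kilo -> agree -> kilo
i=7: L=lima=BASE, R=foxtrot -> take RIGHT -> foxtrot
Index 3 -> golf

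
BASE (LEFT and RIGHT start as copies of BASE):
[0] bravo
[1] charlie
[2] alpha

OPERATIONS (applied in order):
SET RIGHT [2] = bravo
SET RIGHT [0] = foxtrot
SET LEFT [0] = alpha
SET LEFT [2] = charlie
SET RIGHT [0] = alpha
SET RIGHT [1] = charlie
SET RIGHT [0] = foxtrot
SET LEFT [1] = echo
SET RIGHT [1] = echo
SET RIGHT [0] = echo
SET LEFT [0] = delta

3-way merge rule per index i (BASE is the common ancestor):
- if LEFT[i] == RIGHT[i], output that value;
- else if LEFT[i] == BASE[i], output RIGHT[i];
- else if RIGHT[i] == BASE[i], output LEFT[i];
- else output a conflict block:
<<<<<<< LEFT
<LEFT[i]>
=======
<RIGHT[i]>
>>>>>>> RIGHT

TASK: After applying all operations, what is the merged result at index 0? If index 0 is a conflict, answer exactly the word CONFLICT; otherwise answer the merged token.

Final LEFT:  [delta, echo, charlie]
Final RIGHT: [echo, echo, bravo]
i=0: BASE=bravo L=delta R=echo all differ -> CONFLICT
i=1: L=echo R=echo -> agree -> echo
i=2: BASE=alpha L=charlie R=bravo all differ -> CONFLICT
Index 0 -> CONFLICT

Answer: CONFLICT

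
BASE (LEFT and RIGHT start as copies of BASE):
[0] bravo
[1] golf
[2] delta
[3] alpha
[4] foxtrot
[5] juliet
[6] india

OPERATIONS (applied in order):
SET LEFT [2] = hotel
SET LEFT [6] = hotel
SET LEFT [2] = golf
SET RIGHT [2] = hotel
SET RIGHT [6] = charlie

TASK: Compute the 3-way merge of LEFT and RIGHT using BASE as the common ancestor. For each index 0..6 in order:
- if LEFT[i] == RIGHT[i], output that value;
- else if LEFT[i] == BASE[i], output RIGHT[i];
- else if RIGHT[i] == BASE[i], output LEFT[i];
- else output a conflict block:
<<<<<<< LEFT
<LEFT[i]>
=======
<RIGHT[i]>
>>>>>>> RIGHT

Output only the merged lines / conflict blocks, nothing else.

Final LEFT:  [bravo, golf, golf, alpha, foxtrot, juliet, hotel]
Final RIGHT: [bravo, golf, hotel, alpha, foxtrot, juliet, charlie]
i=0: L=bravo R=bravo -> agree -> bravo
i=1: L=golf R=golf -> agree -> golf
i=2: BASE=delta L=golf R=hotel all differ -> CONFLICT
i=3: L=alpha R=alpha -> agree -> alpha
i=4: L=foxtrot R=foxtrot -> agree -> foxtrot
i=5: L=juliet R=juliet -> agree -> juliet
i=6: BASE=india L=hotel R=charlie all differ -> CONFLICT

Answer: bravo
golf
<<<<<<< LEFT
golf
=======
hotel
>>>>>>> RIGHT
alpha
foxtrot
juliet
<<<<<<< LEFT
hotel
=======
charlie
>>>>>>> RIGHT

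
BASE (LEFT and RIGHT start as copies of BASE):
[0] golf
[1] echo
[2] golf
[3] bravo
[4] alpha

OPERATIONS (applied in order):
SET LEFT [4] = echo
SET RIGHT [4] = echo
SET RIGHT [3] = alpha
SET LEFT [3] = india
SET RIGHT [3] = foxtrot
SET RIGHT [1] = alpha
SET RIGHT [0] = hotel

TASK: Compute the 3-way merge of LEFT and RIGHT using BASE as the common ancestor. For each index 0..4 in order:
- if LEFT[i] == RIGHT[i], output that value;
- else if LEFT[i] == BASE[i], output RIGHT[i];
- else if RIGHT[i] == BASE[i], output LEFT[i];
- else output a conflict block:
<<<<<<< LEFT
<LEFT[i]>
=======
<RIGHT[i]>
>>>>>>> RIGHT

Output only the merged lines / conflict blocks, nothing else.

Final LEFT:  [golf, echo, golf, india, echo]
Final RIGHT: [hotel, alpha, golf, foxtrot, echo]
i=0: L=golf=BASE, R=hotel -> take RIGHT -> hotel
i=1: L=echo=BASE, R=alpha -> take RIGHT -> alpha
i=2: L=golf R=golf -> agree -> golf
i=3: BASE=bravo L=india R=foxtrot all differ -> CONFLICT
i=4: L=echo R=echo -> agree -> echo

Answer: hotel
alpha
golf
<<<<<<< LEFT
india
=======
foxtrot
>>>>>>> RIGHT
echo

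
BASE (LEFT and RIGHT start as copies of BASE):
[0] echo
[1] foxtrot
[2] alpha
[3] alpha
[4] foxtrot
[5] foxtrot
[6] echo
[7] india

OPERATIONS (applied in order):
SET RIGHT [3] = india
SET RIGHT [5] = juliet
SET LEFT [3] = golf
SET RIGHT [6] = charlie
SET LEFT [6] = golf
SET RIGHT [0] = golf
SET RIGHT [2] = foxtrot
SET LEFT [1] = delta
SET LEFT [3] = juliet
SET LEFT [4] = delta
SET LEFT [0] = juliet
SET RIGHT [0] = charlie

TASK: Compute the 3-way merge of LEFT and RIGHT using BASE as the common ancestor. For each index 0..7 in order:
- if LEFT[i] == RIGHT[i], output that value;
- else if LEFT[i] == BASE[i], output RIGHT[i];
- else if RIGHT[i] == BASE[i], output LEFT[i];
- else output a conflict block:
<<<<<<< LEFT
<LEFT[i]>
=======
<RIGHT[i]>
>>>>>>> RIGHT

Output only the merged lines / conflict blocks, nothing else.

Final LEFT:  [juliet, delta, alpha, juliet, delta, foxtrot, golf, india]
Final RIGHT: [charlie, foxtrot, foxtrot, india, foxtrot, juliet, charlie, india]
i=0: BASE=echo L=juliet R=charlie all differ -> CONFLICT
i=1: L=delta, R=foxtrot=BASE -> take LEFT -> delta
i=2: L=alpha=BASE, R=foxtrot -> take RIGHT -> foxtrot
i=3: BASE=alpha L=juliet R=india all differ -> CONFLICT
i=4: L=delta, R=foxtrot=BASE -> take LEFT -> delta
i=5: L=foxtrot=BASE, R=juliet -> take RIGHT -> juliet
i=6: BASE=echo L=golf R=charlie all differ -> CONFLICT
i=7: L=india R=india -> agree -> india

Answer: <<<<<<< LEFT
juliet
=======
charlie
>>>>>>> RIGHT
delta
foxtrot
<<<<<<< LEFT
juliet
=======
india
>>>>>>> RIGHT
delta
juliet
<<<<<<< LEFT
golf
=======
charlie
>>>>>>> RIGHT
india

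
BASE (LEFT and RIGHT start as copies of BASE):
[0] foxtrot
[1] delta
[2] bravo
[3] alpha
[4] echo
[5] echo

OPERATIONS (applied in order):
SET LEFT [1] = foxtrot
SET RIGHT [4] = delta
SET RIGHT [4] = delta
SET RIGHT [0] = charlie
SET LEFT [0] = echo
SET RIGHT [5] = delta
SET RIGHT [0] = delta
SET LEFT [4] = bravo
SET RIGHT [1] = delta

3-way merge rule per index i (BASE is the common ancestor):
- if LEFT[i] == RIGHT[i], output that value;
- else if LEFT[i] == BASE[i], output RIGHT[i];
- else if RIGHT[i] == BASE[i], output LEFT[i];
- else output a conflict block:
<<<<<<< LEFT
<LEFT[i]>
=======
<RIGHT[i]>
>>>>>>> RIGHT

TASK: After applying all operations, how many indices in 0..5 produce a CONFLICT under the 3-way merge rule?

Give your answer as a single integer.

Answer: 2

Derivation:
Final LEFT:  [echo, foxtrot, bravo, alpha, bravo, echo]
Final RIGHT: [delta, delta, bravo, alpha, delta, delta]
i=0: BASE=foxtrot L=echo R=delta all differ -> CONFLICT
i=1: L=foxtrot, R=delta=BASE -> take LEFT -> foxtrot
i=2: L=bravo R=bravo -> agree -> bravo
i=3: L=alpha R=alpha -> agree -> alpha
i=4: BASE=echo L=bravo R=delta all differ -> CONFLICT
i=5: L=echo=BASE, R=delta -> take RIGHT -> delta
Conflict count: 2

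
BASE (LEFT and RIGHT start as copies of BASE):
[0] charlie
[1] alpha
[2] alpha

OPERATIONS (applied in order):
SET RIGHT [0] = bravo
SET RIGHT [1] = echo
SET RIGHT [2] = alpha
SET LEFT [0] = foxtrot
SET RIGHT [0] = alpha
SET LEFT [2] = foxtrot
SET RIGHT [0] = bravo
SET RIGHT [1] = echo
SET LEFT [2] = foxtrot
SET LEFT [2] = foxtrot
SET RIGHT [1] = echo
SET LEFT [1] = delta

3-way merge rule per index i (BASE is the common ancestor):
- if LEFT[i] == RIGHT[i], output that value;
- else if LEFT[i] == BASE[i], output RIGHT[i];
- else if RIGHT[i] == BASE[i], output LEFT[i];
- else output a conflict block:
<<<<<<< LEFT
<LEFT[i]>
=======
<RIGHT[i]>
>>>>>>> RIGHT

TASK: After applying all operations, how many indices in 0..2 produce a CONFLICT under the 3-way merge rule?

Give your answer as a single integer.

Final LEFT:  [foxtrot, delta, foxtrot]
Final RIGHT: [bravo, echo, alpha]
i=0: BASE=charlie L=foxtrot R=bravo all differ -> CONFLICT
i=1: BASE=alpha L=delta R=echo all differ -> CONFLICT
i=2: L=foxtrot, R=alpha=BASE -> take LEFT -> foxtrot
Conflict count: 2

Answer: 2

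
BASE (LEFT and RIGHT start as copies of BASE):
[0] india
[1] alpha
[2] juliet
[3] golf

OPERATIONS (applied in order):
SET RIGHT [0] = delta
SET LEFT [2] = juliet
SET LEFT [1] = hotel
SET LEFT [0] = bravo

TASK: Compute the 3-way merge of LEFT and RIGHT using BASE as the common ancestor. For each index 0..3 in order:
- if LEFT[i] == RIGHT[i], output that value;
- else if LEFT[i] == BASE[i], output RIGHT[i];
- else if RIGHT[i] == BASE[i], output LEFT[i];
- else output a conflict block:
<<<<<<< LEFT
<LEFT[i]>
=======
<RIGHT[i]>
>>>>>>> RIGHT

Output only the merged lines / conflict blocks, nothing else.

Final LEFT:  [bravo, hotel, juliet, golf]
Final RIGHT: [delta, alpha, juliet, golf]
i=0: BASE=india L=bravo R=delta all differ -> CONFLICT
i=1: L=hotel, R=alpha=BASE -> take LEFT -> hotel
i=2: L=juliet R=juliet -> agree -> juliet
i=3: L=golf R=golf -> agree -> golf

Answer: <<<<<<< LEFT
bravo
=======
delta
>>>>>>> RIGHT
hotel
juliet
golf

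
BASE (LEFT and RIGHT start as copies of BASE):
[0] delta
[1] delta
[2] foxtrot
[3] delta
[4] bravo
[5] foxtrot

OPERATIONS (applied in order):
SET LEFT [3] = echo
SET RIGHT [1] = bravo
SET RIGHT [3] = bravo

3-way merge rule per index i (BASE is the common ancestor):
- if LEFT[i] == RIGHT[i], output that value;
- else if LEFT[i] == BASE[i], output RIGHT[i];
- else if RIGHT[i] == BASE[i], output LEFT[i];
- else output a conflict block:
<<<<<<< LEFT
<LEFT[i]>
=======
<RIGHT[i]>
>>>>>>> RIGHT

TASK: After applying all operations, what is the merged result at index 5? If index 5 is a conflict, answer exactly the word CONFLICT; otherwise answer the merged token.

Final LEFT:  [delta, delta, foxtrot, echo, bravo, foxtrot]
Final RIGHT: [delta, bravo, foxtrot, bravo, bravo, foxtrot]
i=0: L=delta R=delta -> agree -> delta
i=1: L=delta=BASE, R=bravo -> take RIGHT -> bravo
i=2: L=foxtrot R=foxtrot -> agree -> foxtrot
i=3: BASE=delta L=echo R=bravo all differ -> CONFLICT
i=4: L=bravo R=bravo -> agree -> bravo
i=5: L=foxtrot R=foxtrot -> agree -> foxtrot
Index 5 -> foxtrot

Answer: foxtrot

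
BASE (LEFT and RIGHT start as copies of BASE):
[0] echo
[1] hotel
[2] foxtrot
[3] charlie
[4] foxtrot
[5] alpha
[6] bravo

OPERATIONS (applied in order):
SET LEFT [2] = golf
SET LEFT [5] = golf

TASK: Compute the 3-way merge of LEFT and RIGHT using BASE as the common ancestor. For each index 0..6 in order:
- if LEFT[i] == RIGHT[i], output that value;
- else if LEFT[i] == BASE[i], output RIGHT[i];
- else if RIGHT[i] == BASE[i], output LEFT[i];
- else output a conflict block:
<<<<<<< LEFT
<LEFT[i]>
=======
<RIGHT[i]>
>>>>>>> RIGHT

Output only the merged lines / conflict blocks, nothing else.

Final LEFT:  [echo, hotel, golf, charlie, foxtrot, golf, bravo]
Final RIGHT: [echo, hotel, foxtrot, charlie, foxtrot, alpha, bravo]
i=0: L=echo R=echo -> agree -> echo
i=1: L=hotel R=hotel -> agree -> hotel
i=2: L=golf, R=foxtrot=BASE -> take LEFT -> golf
i=3: L=charlie R=charlie -> agree -> charlie
i=4: L=foxtrot R=foxtrot -> agree -> foxtrot
i=5: L=golf, R=alpha=BASE -> take LEFT -> golf
i=6: L=bravo R=bravo -> agree -> bravo

Answer: echo
hotel
golf
charlie
foxtrot
golf
bravo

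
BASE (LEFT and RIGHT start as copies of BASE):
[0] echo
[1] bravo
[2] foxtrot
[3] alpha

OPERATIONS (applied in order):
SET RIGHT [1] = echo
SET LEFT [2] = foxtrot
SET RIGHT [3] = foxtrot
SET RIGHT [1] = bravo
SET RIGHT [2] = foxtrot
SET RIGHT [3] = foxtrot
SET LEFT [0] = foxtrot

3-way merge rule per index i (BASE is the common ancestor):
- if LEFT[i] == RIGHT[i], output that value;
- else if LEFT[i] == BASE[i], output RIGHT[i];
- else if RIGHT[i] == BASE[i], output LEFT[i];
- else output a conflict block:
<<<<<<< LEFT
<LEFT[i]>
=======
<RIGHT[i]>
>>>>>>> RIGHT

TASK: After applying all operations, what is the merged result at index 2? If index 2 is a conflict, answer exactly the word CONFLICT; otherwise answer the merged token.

Answer: foxtrot

Derivation:
Final LEFT:  [foxtrot, bravo, foxtrot, alpha]
Final RIGHT: [echo, bravo, foxtrot, foxtrot]
i=0: L=foxtrot, R=echo=BASE -> take LEFT -> foxtrot
i=1: L=bravo R=bravo -> agree -> bravo
i=2: L=foxtrot R=foxtrot -> agree -> foxtrot
i=3: L=alpha=BASE, R=foxtrot -> take RIGHT -> foxtrot
Index 2 -> foxtrot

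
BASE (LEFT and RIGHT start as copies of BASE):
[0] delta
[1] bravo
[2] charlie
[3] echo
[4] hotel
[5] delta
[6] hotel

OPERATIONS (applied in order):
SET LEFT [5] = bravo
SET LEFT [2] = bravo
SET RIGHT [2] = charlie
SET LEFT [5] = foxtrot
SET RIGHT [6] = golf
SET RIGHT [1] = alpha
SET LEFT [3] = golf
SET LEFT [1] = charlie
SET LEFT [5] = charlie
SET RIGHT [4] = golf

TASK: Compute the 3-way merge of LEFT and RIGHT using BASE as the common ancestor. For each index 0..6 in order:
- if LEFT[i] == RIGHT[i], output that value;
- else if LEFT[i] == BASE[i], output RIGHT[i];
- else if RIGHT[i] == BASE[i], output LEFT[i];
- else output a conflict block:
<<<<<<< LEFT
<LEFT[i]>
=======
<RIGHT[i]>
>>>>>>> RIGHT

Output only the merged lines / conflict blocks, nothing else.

Answer: delta
<<<<<<< LEFT
charlie
=======
alpha
>>>>>>> RIGHT
bravo
golf
golf
charlie
golf

Derivation:
Final LEFT:  [delta, charlie, bravo, golf, hotel, charlie, hotel]
Final RIGHT: [delta, alpha, charlie, echo, golf, delta, golf]
i=0: L=delta R=delta -> agree -> delta
i=1: BASE=bravo L=charlie R=alpha all differ -> CONFLICT
i=2: L=bravo, R=charlie=BASE -> take LEFT -> bravo
i=3: L=golf, R=echo=BASE -> take LEFT -> golf
i=4: L=hotel=BASE, R=golf -> take RIGHT -> golf
i=5: L=charlie, R=delta=BASE -> take LEFT -> charlie
i=6: L=hotel=BASE, R=golf -> take RIGHT -> golf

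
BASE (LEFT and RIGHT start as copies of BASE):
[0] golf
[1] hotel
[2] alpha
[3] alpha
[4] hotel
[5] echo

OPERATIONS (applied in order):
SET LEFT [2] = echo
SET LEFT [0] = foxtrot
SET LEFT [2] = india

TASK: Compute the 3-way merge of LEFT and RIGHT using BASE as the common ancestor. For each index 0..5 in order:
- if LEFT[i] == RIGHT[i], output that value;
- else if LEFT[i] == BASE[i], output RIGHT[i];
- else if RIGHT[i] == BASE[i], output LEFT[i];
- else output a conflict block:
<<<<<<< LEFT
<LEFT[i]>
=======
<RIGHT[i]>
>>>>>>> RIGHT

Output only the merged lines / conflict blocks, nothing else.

Final LEFT:  [foxtrot, hotel, india, alpha, hotel, echo]
Final RIGHT: [golf, hotel, alpha, alpha, hotel, echo]
i=0: L=foxtrot, R=golf=BASE -> take LEFT -> foxtrot
i=1: L=hotel R=hotel -> agree -> hotel
i=2: L=india, R=alpha=BASE -> take LEFT -> india
i=3: L=alpha R=alpha -> agree -> alpha
i=4: L=hotel R=hotel -> agree -> hotel
i=5: L=echo R=echo -> agree -> echo

Answer: foxtrot
hotel
india
alpha
hotel
echo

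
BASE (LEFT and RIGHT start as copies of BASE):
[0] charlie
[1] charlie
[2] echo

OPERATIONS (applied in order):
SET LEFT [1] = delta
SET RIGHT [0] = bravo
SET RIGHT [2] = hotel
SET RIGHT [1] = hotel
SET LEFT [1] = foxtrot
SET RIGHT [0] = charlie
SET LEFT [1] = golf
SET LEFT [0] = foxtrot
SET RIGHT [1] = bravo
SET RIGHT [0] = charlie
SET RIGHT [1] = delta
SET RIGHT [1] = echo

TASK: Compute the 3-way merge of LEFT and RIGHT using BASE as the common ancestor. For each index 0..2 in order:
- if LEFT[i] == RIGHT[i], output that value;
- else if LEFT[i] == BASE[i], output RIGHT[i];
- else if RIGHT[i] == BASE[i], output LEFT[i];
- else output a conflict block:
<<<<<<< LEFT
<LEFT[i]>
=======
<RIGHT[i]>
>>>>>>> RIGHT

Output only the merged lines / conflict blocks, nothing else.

Final LEFT:  [foxtrot, golf, echo]
Final RIGHT: [charlie, echo, hotel]
i=0: L=foxtrot, R=charlie=BASE -> take LEFT -> foxtrot
i=1: BASE=charlie L=golf R=echo all differ -> CONFLICT
i=2: L=echo=BASE, R=hotel -> take RIGHT -> hotel

Answer: foxtrot
<<<<<<< LEFT
golf
=======
echo
>>>>>>> RIGHT
hotel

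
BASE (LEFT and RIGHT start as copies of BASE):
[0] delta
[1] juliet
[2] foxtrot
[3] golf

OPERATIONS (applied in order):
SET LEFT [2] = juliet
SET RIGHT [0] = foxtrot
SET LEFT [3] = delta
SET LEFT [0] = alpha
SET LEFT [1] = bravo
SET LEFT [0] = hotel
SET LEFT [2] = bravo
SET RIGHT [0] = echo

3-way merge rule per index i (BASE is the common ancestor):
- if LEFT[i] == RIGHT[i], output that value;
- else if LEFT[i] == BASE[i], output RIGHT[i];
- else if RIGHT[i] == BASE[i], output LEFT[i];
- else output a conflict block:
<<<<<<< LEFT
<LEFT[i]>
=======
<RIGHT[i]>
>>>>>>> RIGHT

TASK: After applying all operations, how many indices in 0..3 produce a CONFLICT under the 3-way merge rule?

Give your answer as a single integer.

Final LEFT:  [hotel, bravo, bravo, delta]
Final RIGHT: [echo, juliet, foxtrot, golf]
i=0: BASE=delta L=hotel R=echo all differ -> CONFLICT
i=1: L=bravo, R=juliet=BASE -> take LEFT -> bravo
i=2: L=bravo, R=foxtrot=BASE -> take LEFT -> bravo
i=3: L=delta, R=golf=BASE -> take LEFT -> delta
Conflict count: 1

Answer: 1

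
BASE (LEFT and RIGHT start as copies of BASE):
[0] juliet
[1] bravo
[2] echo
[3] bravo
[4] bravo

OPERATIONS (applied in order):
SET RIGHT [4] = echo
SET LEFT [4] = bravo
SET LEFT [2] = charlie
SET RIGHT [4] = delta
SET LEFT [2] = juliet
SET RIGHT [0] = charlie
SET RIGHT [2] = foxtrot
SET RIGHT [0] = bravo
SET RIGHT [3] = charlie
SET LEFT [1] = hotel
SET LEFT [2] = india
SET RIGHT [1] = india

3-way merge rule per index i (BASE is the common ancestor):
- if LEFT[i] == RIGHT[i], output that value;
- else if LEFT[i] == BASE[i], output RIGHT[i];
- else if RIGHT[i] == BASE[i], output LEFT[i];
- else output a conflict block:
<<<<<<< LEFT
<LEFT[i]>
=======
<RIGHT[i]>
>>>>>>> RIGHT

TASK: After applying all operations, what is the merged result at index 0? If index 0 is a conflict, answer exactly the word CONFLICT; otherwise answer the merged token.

Final LEFT:  [juliet, hotel, india, bravo, bravo]
Final RIGHT: [bravo, india, foxtrot, charlie, delta]
i=0: L=juliet=BASE, R=bravo -> take RIGHT -> bravo
i=1: BASE=bravo L=hotel R=india all differ -> CONFLICT
i=2: BASE=echo L=india R=foxtrot all differ -> CONFLICT
i=3: L=bravo=BASE, R=charlie -> take RIGHT -> charlie
i=4: L=bravo=BASE, R=delta -> take RIGHT -> delta
Index 0 -> bravo

Answer: bravo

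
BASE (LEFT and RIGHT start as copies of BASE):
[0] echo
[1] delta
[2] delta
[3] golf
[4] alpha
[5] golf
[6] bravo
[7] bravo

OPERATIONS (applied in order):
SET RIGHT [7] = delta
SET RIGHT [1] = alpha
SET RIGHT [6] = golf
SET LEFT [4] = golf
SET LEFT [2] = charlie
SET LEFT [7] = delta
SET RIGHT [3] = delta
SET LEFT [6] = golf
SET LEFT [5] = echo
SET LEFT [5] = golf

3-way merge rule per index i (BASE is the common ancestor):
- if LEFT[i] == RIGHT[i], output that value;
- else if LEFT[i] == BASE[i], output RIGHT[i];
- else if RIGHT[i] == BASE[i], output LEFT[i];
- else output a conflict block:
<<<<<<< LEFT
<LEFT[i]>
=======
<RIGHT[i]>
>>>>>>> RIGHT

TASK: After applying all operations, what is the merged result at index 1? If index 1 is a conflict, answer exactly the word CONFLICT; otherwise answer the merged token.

Final LEFT:  [echo, delta, charlie, golf, golf, golf, golf, delta]
Final RIGHT: [echo, alpha, delta, delta, alpha, golf, golf, delta]
i=0: L=echo R=echo -> agree -> echo
i=1: L=delta=BASE, R=alpha -> take RIGHT -> alpha
i=2: L=charlie, R=delta=BASE -> take LEFT -> charlie
i=3: L=golf=BASE, R=delta -> take RIGHT -> delta
i=4: L=golf, R=alpha=BASE -> take LEFT -> golf
i=5: L=golf R=golf -> agree -> golf
i=6: L=golf R=golf -> agree -> golf
i=7: L=delta R=delta -> agree -> delta
Index 1 -> alpha

Answer: alpha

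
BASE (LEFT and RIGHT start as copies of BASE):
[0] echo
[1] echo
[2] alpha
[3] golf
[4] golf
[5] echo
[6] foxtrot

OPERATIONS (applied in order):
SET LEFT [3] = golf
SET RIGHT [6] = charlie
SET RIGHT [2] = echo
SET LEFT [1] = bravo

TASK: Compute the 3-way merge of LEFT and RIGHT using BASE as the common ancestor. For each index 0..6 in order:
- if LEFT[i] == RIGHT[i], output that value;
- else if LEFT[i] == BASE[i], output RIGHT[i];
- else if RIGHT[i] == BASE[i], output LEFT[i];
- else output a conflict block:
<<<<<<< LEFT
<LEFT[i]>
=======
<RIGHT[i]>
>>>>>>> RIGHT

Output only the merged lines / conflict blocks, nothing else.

Answer: echo
bravo
echo
golf
golf
echo
charlie

Derivation:
Final LEFT:  [echo, bravo, alpha, golf, golf, echo, foxtrot]
Final RIGHT: [echo, echo, echo, golf, golf, echo, charlie]
i=0: L=echo R=echo -> agree -> echo
i=1: L=bravo, R=echo=BASE -> take LEFT -> bravo
i=2: L=alpha=BASE, R=echo -> take RIGHT -> echo
i=3: L=golf R=golf -> agree -> golf
i=4: L=golf R=golf -> agree -> golf
i=5: L=echo R=echo -> agree -> echo
i=6: L=foxtrot=BASE, R=charlie -> take RIGHT -> charlie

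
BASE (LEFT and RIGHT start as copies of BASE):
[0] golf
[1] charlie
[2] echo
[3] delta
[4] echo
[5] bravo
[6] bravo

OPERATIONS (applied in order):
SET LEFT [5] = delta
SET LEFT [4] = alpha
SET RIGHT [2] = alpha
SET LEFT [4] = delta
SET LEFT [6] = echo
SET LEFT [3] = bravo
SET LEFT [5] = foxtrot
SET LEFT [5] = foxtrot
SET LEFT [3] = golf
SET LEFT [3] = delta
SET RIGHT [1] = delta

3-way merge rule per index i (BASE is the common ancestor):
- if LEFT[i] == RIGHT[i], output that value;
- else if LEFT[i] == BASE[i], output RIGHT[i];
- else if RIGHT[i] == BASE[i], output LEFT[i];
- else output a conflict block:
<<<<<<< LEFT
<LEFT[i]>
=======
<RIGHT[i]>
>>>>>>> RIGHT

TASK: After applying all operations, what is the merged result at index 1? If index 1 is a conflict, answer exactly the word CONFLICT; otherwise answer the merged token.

Answer: delta

Derivation:
Final LEFT:  [golf, charlie, echo, delta, delta, foxtrot, echo]
Final RIGHT: [golf, delta, alpha, delta, echo, bravo, bravo]
i=0: L=golf R=golf -> agree -> golf
i=1: L=charlie=BASE, R=delta -> take RIGHT -> delta
i=2: L=echo=BASE, R=alpha -> take RIGHT -> alpha
i=3: L=delta R=delta -> agree -> delta
i=4: L=delta, R=echo=BASE -> take LEFT -> delta
i=5: L=foxtrot, R=bravo=BASE -> take LEFT -> foxtrot
i=6: L=echo, R=bravo=BASE -> take LEFT -> echo
Index 1 -> delta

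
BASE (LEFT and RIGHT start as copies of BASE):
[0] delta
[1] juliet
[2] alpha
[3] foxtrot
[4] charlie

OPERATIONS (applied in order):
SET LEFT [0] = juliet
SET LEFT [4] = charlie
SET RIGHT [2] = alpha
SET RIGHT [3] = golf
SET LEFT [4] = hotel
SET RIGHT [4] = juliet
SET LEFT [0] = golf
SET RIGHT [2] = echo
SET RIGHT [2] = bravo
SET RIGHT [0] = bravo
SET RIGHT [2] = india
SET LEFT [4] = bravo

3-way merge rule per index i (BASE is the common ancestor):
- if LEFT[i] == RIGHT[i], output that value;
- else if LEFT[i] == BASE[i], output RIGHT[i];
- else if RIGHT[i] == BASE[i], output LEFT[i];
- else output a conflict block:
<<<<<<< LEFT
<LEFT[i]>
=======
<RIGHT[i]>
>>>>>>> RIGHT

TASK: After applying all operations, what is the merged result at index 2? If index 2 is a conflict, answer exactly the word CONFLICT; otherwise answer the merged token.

Final LEFT:  [golf, juliet, alpha, foxtrot, bravo]
Final RIGHT: [bravo, juliet, india, golf, juliet]
i=0: BASE=delta L=golf R=bravo all differ -> CONFLICT
i=1: L=juliet R=juliet -> agree -> juliet
i=2: L=alpha=BASE, R=india -> take RIGHT -> india
i=3: L=foxtrot=BASE, R=golf -> take RIGHT -> golf
i=4: BASE=charlie L=bravo R=juliet all differ -> CONFLICT
Index 2 -> india

Answer: india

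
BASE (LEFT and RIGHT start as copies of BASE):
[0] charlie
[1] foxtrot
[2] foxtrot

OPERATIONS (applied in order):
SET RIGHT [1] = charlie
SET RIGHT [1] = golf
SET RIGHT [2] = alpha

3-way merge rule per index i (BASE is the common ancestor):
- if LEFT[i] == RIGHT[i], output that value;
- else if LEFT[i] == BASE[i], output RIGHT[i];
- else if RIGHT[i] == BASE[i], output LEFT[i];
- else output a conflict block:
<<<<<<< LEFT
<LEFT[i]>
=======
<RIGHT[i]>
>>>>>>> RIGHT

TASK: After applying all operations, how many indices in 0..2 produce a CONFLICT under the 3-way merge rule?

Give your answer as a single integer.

Answer: 0

Derivation:
Final LEFT:  [charlie, foxtrot, foxtrot]
Final RIGHT: [charlie, golf, alpha]
i=0: L=charlie R=charlie -> agree -> charlie
i=1: L=foxtrot=BASE, R=golf -> take RIGHT -> golf
i=2: L=foxtrot=BASE, R=alpha -> take RIGHT -> alpha
Conflict count: 0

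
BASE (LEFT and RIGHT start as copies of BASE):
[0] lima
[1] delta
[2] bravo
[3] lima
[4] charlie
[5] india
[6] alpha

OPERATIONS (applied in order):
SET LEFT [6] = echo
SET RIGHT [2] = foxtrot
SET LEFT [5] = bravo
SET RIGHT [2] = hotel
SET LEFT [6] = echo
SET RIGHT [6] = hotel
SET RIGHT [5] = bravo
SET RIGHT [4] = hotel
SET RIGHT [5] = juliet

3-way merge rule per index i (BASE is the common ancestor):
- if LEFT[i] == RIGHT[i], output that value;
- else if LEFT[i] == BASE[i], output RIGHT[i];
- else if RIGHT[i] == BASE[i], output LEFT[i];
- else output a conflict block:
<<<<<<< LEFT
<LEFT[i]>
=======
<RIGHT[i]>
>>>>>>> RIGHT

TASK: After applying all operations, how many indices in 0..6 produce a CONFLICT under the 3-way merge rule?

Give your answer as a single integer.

Final LEFT:  [lima, delta, bravo, lima, charlie, bravo, echo]
Final RIGHT: [lima, delta, hotel, lima, hotel, juliet, hotel]
i=0: L=lima R=lima -> agree -> lima
i=1: L=delta R=delta -> agree -> delta
i=2: L=bravo=BASE, R=hotel -> take RIGHT -> hotel
i=3: L=lima R=lima -> agree -> lima
i=4: L=charlie=BASE, R=hotel -> take RIGHT -> hotel
i=5: BASE=india L=bravo R=juliet all differ -> CONFLICT
i=6: BASE=alpha L=echo R=hotel all differ -> CONFLICT
Conflict count: 2

Answer: 2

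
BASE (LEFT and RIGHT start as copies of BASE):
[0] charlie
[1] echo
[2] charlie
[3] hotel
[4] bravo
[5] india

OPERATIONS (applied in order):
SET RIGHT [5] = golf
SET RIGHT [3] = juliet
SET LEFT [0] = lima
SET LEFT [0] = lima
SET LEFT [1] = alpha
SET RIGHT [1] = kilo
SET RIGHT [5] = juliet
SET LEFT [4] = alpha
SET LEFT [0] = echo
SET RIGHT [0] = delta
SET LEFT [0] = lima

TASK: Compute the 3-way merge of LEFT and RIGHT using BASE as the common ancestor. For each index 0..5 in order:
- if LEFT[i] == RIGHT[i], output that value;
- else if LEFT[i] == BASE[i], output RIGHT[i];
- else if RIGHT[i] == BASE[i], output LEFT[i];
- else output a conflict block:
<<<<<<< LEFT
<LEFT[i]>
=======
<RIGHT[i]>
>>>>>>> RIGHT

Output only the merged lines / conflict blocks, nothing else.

Answer: <<<<<<< LEFT
lima
=======
delta
>>>>>>> RIGHT
<<<<<<< LEFT
alpha
=======
kilo
>>>>>>> RIGHT
charlie
juliet
alpha
juliet

Derivation:
Final LEFT:  [lima, alpha, charlie, hotel, alpha, india]
Final RIGHT: [delta, kilo, charlie, juliet, bravo, juliet]
i=0: BASE=charlie L=lima R=delta all differ -> CONFLICT
i=1: BASE=echo L=alpha R=kilo all differ -> CONFLICT
i=2: L=charlie R=charlie -> agree -> charlie
i=3: L=hotel=BASE, R=juliet -> take RIGHT -> juliet
i=4: L=alpha, R=bravo=BASE -> take LEFT -> alpha
i=5: L=india=BASE, R=juliet -> take RIGHT -> juliet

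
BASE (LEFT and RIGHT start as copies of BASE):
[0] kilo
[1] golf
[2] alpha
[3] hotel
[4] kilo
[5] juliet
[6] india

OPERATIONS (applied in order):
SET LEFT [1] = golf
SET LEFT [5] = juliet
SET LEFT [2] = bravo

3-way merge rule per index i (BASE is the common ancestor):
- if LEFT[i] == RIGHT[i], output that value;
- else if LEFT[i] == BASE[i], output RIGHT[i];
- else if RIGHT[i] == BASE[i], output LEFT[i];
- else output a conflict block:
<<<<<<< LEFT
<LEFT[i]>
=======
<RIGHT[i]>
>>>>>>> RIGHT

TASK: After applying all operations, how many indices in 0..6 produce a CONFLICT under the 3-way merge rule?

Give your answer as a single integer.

Answer: 0

Derivation:
Final LEFT:  [kilo, golf, bravo, hotel, kilo, juliet, india]
Final RIGHT: [kilo, golf, alpha, hotel, kilo, juliet, india]
i=0: L=kilo R=kilo -> agree -> kilo
i=1: L=golf R=golf -> agree -> golf
i=2: L=bravo, R=alpha=BASE -> take LEFT -> bravo
i=3: L=hotel R=hotel -> agree -> hotel
i=4: L=kilo R=kilo -> agree -> kilo
i=5: L=juliet R=juliet -> agree -> juliet
i=6: L=india R=india -> agree -> india
Conflict count: 0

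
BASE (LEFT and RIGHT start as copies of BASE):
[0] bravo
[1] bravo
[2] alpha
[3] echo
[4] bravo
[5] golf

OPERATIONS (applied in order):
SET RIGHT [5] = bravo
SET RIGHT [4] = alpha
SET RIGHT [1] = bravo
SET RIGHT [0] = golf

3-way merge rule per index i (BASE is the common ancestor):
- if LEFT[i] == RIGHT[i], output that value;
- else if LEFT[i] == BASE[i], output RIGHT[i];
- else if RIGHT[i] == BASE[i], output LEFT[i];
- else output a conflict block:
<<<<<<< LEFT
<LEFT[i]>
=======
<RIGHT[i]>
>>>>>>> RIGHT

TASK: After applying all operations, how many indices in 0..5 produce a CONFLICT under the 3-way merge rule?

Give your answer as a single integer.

Answer: 0

Derivation:
Final LEFT:  [bravo, bravo, alpha, echo, bravo, golf]
Final RIGHT: [golf, bravo, alpha, echo, alpha, bravo]
i=0: L=bravo=BASE, R=golf -> take RIGHT -> golf
i=1: L=bravo R=bravo -> agree -> bravo
i=2: L=alpha R=alpha -> agree -> alpha
i=3: L=echo R=echo -> agree -> echo
i=4: L=bravo=BASE, R=alpha -> take RIGHT -> alpha
i=5: L=golf=BASE, R=bravo -> take RIGHT -> bravo
Conflict count: 0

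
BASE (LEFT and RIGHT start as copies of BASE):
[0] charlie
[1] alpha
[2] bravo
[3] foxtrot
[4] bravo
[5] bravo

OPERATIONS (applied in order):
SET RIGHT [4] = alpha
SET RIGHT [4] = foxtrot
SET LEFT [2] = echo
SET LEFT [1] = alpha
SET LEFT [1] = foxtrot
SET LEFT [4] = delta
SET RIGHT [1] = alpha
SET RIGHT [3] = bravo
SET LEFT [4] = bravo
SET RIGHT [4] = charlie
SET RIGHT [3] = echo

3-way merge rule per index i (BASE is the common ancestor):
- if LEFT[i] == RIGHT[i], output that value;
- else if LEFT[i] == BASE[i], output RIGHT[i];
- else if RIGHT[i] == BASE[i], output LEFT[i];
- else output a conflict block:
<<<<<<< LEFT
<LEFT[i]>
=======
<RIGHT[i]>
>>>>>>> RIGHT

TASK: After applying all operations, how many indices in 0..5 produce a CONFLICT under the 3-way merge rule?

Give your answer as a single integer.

Answer: 0

Derivation:
Final LEFT:  [charlie, foxtrot, echo, foxtrot, bravo, bravo]
Final RIGHT: [charlie, alpha, bravo, echo, charlie, bravo]
i=0: L=charlie R=charlie -> agree -> charlie
i=1: L=foxtrot, R=alpha=BASE -> take LEFT -> foxtrot
i=2: L=echo, R=bravo=BASE -> take LEFT -> echo
i=3: L=foxtrot=BASE, R=echo -> take RIGHT -> echo
i=4: L=bravo=BASE, R=charlie -> take RIGHT -> charlie
i=5: L=bravo R=bravo -> agree -> bravo
Conflict count: 0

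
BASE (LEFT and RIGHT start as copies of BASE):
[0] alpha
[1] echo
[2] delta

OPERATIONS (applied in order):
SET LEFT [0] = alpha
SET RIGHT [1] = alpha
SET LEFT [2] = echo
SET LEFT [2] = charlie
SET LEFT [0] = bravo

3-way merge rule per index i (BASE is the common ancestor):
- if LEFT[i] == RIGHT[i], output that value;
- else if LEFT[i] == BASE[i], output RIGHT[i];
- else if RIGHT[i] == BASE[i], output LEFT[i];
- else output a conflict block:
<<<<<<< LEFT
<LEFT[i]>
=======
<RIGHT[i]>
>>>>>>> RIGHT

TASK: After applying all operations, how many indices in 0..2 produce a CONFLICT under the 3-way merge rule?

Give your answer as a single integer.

Answer: 0

Derivation:
Final LEFT:  [bravo, echo, charlie]
Final RIGHT: [alpha, alpha, delta]
i=0: L=bravo, R=alpha=BASE -> take LEFT -> bravo
i=1: L=echo=BASE, R=alpha -> take RIGHT -> alpha
i=2: L=charlie, R=delta=BASE -> take LEFT -> charlie
Conflict count: 0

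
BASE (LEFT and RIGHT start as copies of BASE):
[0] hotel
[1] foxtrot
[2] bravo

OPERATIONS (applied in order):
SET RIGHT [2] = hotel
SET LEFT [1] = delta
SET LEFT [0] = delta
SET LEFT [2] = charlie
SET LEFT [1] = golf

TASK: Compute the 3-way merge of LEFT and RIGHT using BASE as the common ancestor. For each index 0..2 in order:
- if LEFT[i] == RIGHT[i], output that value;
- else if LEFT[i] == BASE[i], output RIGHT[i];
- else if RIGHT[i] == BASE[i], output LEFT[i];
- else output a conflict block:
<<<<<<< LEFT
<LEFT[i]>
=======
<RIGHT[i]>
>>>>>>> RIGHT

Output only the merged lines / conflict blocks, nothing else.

Final LEFT:  [delta, golf, charlie]
Final RIGHT: [hotel, foxtrot, hotel]
i=0: L=delta, R=hotel=BASE -> take LEFT -> delta
i=1: L=golf, R=foxtrot=BASE -> take LEFT -> golf
i=2: BASE=bravo L=charlie R=hotel all differ -> CONFLICT

Answer: delta
golf
<<<<<<< LEFT
charlie
=======
hotel
>>>>>>> RIGHT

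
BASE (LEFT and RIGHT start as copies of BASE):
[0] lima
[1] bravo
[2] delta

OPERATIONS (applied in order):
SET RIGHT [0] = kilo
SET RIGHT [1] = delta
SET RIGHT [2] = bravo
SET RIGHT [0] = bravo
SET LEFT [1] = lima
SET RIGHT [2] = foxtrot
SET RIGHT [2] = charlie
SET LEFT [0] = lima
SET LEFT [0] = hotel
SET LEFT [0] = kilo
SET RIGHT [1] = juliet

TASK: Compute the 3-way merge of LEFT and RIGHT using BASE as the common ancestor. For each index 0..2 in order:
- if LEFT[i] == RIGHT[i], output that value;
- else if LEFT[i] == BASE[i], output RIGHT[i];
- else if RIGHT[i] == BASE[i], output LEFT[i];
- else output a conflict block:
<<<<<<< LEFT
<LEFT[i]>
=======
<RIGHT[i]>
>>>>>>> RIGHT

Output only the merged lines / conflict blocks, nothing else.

Answer: <<<<<<< LEFT
kilo
=======
bravo
>>>>>>> RIGHT
<<<<<<< LEFT
lima
=======
juliet
>>>>>>> RIGHT
charlie

Derivation:
Final LEFT:  [kilo, lima, delta]
Final RIGHT: [bravo, juliet, charlie]
i=0: BASE=lima L=kilo R=bravo all differ -> CONFLICT
i=1: BASE=bravo L=lima R=juliet all differ -> CONFLICT
i=2: L=delta=BASE, R=charlie -> take RIGHT -> charlie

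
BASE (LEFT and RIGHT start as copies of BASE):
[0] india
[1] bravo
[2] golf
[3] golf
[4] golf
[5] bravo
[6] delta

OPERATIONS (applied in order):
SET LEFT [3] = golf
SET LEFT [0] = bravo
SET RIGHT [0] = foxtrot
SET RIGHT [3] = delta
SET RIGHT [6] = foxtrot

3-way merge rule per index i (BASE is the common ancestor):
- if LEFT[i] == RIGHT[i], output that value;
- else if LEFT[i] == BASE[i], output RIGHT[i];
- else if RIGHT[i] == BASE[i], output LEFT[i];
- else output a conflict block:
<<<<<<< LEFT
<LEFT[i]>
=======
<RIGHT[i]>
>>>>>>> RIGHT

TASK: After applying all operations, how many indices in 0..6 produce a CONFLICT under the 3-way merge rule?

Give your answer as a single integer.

Final LEFT:  [bravo, bravo, golf, golf, golf, bravo, delta]
Final RIGHT: [foxtrot, bravo, golf, delta, golf, bravo, foxtrot]
i=0: BASE=india L=bravo R=foxtrot all differ -> CONFLICT
i=1: L=bravo R=bravo -> agree -> bravo
i=2: L=golf R=golf -> agree -> golf
i=3: L=golf=BASE, R=delta -> take RIGHT -> delta
i=4: L=golf R=golf -> agree -> golf
i=5: L=bravo R=bravo -> agree -> bravo
i=6: L=delta=BASE, R=foxtrot -> take RIGHT -> foxtrot
Conflict count: 1

Answer: 1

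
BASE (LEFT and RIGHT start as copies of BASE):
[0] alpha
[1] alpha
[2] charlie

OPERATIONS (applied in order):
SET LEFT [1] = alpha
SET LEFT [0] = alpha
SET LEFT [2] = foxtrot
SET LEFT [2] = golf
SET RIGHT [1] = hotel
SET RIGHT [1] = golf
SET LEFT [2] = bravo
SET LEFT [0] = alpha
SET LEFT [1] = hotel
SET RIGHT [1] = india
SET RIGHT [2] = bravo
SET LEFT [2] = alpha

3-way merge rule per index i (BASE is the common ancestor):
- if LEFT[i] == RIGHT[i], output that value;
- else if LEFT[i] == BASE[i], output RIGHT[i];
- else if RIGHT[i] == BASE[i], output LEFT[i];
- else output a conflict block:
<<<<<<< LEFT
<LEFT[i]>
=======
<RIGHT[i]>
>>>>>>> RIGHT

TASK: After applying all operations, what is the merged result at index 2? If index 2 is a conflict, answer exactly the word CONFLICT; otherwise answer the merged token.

Answer: CONFLICT

Derivation:
Final LEFT:  [alpha, hotel, alpha]
Final RIGHT: [alpha, india, bravo]
i=0: L=alpha R=alpha -> agree -> alpha
i=1: BASE=alpha L=hotel R=india all differ -> CONFLICT
i=2: BASE=charlie L=alpha R=bravo all differ -> CONFLICT
Index 2 -> CONFLICT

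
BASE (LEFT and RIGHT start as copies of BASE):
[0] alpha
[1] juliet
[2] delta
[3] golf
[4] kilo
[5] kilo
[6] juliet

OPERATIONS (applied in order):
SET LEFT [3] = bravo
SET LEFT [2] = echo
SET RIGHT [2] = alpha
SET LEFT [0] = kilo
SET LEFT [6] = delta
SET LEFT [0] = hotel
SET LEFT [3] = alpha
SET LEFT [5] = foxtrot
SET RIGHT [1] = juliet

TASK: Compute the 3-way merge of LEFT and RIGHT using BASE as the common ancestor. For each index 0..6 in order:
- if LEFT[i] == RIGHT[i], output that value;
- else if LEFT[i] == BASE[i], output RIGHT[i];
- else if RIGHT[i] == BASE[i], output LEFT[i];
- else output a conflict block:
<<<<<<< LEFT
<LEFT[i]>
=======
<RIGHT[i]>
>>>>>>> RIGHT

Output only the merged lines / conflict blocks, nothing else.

Answer: hotel
juliet
<<<<<<< LEFT
echo
=======
alpha
>>>>>>> RIGHT
alpha
kilo
foxtrot
delta

Derivation:
Final LEFT:  [hotel, juliet, echo, alpha, kilo, foxtrot, delta]
Final RIGHT: [alpha, juliet, alpha, golf, kilo, kilo, juliet]
i=0: L=hotel, R=alpha=BASE -> take LEFT -> hotel
i=1: L=juliet R=juliet -> agree -> juliet
i=2: BASE=delta L=echo R=alpha all differ -> CONFLICT
i=3: L=alpha, R=golf=BASE -> take LEFT -> alpha
i=4: L=kilo R=kilo -> agree -> kilo
i=5: L=foxtrot, R=kilo=BASE -> take LEFT -> foxtrot
i=6: L=delta, R=juliet=BASE -> take LEFT -> delta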